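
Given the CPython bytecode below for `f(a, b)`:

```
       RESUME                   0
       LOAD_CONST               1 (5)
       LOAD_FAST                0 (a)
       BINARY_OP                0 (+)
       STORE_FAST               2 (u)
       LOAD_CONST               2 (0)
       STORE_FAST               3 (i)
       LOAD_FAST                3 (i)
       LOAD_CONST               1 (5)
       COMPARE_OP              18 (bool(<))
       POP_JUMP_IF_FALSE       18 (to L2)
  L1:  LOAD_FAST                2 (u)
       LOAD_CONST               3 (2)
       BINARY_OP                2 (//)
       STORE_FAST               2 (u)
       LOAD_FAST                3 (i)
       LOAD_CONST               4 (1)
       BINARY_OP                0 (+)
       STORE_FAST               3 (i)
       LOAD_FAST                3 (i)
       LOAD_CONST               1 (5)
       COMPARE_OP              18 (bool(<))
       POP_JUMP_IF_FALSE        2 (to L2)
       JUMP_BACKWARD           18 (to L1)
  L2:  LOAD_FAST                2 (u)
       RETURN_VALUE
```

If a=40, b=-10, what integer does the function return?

LOAD_CONST → push 5
LOAD_FAST a → push 40
BINARY_OP + → 5 + 40 = 45
STORE_FAST u → u=45
LOAD_CONST → push 0
STORE_FAST i → i=0
LOAD_FAST i → push 0
LOAD_CONST → push 5
COMPARE_OP bool(<) → 0 vs 5 = True
POP_JUMP_IF_FALSE → pop True; no jump
LOAD_FAST u → push 45
LOAD_CONST → push 2
BINARY_OP // → 45 // 2 = 22
STORE_FAST u → u=22
LOAD_FAST i → push 0
LOAD_CONST → push 1
BINARY_OP + → 0 + 1 = 1
STORE_FAST i → i=1
LOAD_FAST i → push 1
LOAD_CONST → push 5
COMPARE_OP bool(<) → 1 vs 5 = True
POP_JUMP_IF_FALSE → pop True; no jump
LOAD_FAST u → push 22
LOAD_CONST → push 2
BINARY_OP // → 22 // 2 = 11
STORE_FAST u → u=11
LOAD_FAST i → push 1
LOAD_CONST → push 1
BINARY_OP + → 1 + 1 = 2
STORE_FAST i → i=2
LOAD_FAST i → push 2
LOAD_CONST → push 5
COMPARE_OP bool(<) → 2 vs 5 = True
POP_JUMP_IF_FALSE → pop True; no jump
LOAD_FAST u → push 11
LOAD_CONST → push 2
BINARY_OP // → 11 // 2 = 5
STORE_FAST u → u=5
LOAD_FAST i → push 2
LOAD_CONST → push 1
BINARY_OP + → 2 + 1 = 3
STORE_FAST i → i=3
LOAD_FAST i → push 3
LOAD_CONST → push 5
COMPARE_OP bool(<) → 3 vs 5 = True
POP_JUMP_IF_FALSE → pop True; no jump
LOAD_FAST u → push 5
LOAD_CONST → push 2
BINARY_OP // → 5 // 2 = 2
STORE_FAST u → u=2
LOAD_FAST i → push 3
LOAD_CONST → push 1
BINARY_OP + → 3 + 1 = 4
STORE_FAST i → i=4
LOAD_FAST i → push 4
LOAD_CONST → push 5
COMPARE_OP bool(<) → 4 vs 5 = True
POP_JUMP_IF_FALSE → pop True; no jump
LOAD_FAST u → push 2
LOAD_CONST → push 2
BINARY_OP // → 2 // 2 = 1
STORE_FAST u → u=1
LOAD_FAST i → push 4
LOAD_CONST → push 1
BINARY_OP + → 4 + 1 = 5
STORE_FAST i → i=5
LOAD_FAST i → push 5
LOAD_CONST → push 5
COMPARE_OP bool(<) → 5 vs 5 = False
POP_JUMP_IF_FALSE → pop False; jump
LOAD_FAST u → push 1
RETURN_VALUE → return 1.

1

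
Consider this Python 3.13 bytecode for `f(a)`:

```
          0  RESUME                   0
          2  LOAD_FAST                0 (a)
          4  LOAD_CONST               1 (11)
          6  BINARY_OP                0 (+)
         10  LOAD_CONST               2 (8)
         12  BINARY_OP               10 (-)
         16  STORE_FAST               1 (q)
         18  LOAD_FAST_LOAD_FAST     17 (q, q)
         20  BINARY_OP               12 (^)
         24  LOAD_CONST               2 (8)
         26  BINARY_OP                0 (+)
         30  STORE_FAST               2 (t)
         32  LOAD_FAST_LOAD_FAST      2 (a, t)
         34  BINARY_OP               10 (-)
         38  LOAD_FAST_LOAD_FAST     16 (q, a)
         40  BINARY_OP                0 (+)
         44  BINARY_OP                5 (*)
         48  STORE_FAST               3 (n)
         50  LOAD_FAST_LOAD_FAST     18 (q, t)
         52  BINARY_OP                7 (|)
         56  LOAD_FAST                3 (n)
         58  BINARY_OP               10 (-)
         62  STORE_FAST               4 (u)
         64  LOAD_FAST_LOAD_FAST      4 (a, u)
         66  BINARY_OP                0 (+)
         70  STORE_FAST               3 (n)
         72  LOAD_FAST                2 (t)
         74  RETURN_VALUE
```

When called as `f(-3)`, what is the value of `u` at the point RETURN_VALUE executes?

LOAD_FAST a → push -3. Stack: [-3]
LOAD_CONST → push 11. Stack: [-3, 11]
BINARY_OP + → -3 + 11 = 8. Stack: [8]
LOAD_CONST → push 8. Stack: [8, 8]
BINARY_OP - → 8 - 8 = 0. Stack: [0]
STORE_FAST q → q=0. Stack: []
LOAD_FAST_LOAD_FAST q,q → push 0,0. Stack: [0, 0]
BINARY_OP ^ → 0 ^ 0 = 0. Stack: [0]
LOAD_CONST → push 8. Stack: [0, 8]
BINARY_OP + → 0 + 8 = 8. Stack: [8]
STORE_FAST t → t=8. Stack: []
LOAD_FAST_LOAD_FAST a,t → push -3,8. Stack: [-3, 8]
BINARY_OP - → -3 - 8 = -11. Stack: [-11]
LOAD_FAST_LOAD_FAST q,a → push 0,-3. Stack: [-11, 0, -3]
BINARY_OP + → 0 + -3 = -3. Stack: [-11, -3]
BINARY_OP * → -11 * -3 = 33. Stack: [33]
STORE_FAST n → n=33. Stack: []
LOAD_FAST_LOAD_FAST q,t → push 0,8. Stack: [0, 8]
BINARY_OP | → 0 | 8 = 8. Stack: [8]
LOAD_FAST n → push 33. Stack: [8, 33]
BINARY_OP - → 8 - 33 = -25. Stack: [-25]
STORE_FAST u → u=-25. Stack: []
LOAD_FAST_LOAD_FAST a,u → push -3,-25. Stack: [-3, -25]
BINARY_OP + → -3 + -25 = -28. Stack: [-28]
STORE_FAST n → n=-28. Stack: []
LOAD_FAST t → push 8. Stack: [8]
RETURN_VALUE → return 8.

-25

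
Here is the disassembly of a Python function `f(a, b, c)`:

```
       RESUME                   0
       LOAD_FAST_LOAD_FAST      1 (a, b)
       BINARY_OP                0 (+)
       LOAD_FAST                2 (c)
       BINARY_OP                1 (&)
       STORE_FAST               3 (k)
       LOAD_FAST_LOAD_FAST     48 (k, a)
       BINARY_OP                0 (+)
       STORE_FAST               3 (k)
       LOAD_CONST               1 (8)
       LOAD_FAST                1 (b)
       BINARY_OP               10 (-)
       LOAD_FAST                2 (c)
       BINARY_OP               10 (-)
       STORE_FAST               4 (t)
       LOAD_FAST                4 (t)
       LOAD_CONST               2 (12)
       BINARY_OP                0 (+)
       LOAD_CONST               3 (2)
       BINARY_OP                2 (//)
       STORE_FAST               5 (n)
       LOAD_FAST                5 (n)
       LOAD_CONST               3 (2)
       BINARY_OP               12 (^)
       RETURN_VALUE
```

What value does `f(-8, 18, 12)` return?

LOAD_FAST_LOAD_FAST a,b → push -8,18. Stack: [-8, 18]
BINARY_OP + → -8 + 18 = 10. Stack: [10]
LOAD_FAST c → push 12. Stack: [10, 12]
BINARY_OP & → 10 & 12 = 8. Stack: [8]
STORE_FAST k → k=8. Stack: []
LOAD_FAST_LOAD_FAST k,a → push 8,-8. Stack: [8, -8]
BINARY_OP + → 8 + -8 = 0. Stack: [0]
STORE_FAST k → k=0. Stack: []
LOAD_CONST → push 8. Stack: [8]
LOAD_FAST b → push 18. Stack: [8, 18]
BINARY_OP - → 8 - 18 = -10. Stack: [-10]
LOAD_FAST c → push 12. Stack: [-10, 12]
BINARY_OP - → -10 - 12 = -22. Stack: [-22]
STORE_FAST t → t=-22. Stack: []
LOAD_FAST t → push -22. Stack: [-22]
LOAD_CONST → push 12. Stack: [-22, 12]
BINARY_OP + → -22 + 12 = -10. Stack: [-10]
LOAD_CONST → push 2. Stack: [-10, 2]
BINARY_OP // → -10 // 2 = -5. Stack: [-5]
STORE_FAST n → n=-5. Stack: []
LOAD_FAST n → push -5. Stack: [-5]
LOAD_CONST → push 2. Stack: [-5, 2]
BINARY_OP ^ → -5 ^ 2 = -7. Stack: [-7]
RETURN_VALUE → return -7.

-7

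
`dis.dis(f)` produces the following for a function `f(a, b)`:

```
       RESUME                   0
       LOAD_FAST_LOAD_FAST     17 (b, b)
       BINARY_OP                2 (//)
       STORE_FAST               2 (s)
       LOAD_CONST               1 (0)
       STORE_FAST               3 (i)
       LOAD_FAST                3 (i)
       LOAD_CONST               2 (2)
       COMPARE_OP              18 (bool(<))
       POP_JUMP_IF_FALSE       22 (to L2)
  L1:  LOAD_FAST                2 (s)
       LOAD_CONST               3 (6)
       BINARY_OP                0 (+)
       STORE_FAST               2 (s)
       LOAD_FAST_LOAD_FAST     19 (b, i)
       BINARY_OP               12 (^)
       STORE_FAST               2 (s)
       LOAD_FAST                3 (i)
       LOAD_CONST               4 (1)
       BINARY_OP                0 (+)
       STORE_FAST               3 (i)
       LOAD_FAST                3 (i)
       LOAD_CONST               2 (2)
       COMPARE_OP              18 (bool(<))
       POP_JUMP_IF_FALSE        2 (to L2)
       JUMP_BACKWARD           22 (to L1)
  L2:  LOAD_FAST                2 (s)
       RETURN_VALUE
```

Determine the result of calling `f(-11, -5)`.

LOAD_FAST_LOAD_FAST b,b → push -5,-5. Stack: [-5, -5]
BINARY_OP // → -5 // -5 = 1. Stack: [1]
STORE_FAST s → s=1. Stack: []
LOAD_CONST → push 0. Stack: [0]
STORE_FAST i → i=0. Stack: []
LOAD_FAST i → push 0. Stack: [0]
LOAD_CONST → push 2. Stack: [0, 2]
COMPARE_OP bool(<) → 0 vs 2 = True. Stack: [True]
POP_JUMP_IF_FALSE → pop True; no jump. Stack: []
LOAD_FAST s → push 1. Stack: [1]
LOAD_CONST → push 6. Stack: [1, 6]
BINARY_OP + → 1 + 6 = 7. Stack: [7]
STORE_FAST s → s=7. Stack: []
LOAD_FAST_LOAD_FAST b,i → push -5,0. Stack: [-5, 0]
BINARY_OP ^ → -5 ^ 0 = -5. Stack: [-5]
STORE_FAST s → s=-5. Stack: []
LOAD_FAST i → push 0. Stack: [0]
LOAD_CONST → push 1. Stack: [0, 1]
BINARY_OP + → 0 + 1 = 1. Stack: [1]
STORE_FAST i → i=1. Stack: []
LOAD_FAST i → push 1. Stack: [1]
LOAD_CONST → push 2. Stack: [1, 2]
COMPARE_OP bool(<) → 1 vs 2 = True. Stack: [True]
POP_JUMP_IF_FALSE → pop True; no jump. Stack: []
LOAD_FAST s → push -5. Stack: [-5]
LOAD_CONST → push 6. Stack: [-5, 6]
BINARY_OP + → -5 + 6 = 1. Stack: [1]
STORE_FAST s → s=1. Stack: []
LOAD_FAST_LOAD_FAST b,i → push -5,1. Stack: [-5, 1]
BINARY_OP ^ → -5 ^ 1 = -6. Stack: [-6]
STORE_FAST s → s=-6. Stack: []
LOAD_FAST i → push 1. Stack: [1]
LOAD_CONST → push 1. Stack: [1, 1]
BINARY_OP + → 1 + 1 = 2. Stack: [2]
STORE_FAST i → i=2. Stack: []
LOAD_FAST i → push 2. Stack: [2]
LOAD_CONST → push 2. Stack: [2, 2]
COMPARE_OP bool(<) → 2 vs 2 = False. Stack: [False]
POP_JUMP_IF_FALSE → pop False; jump. Stack: []
LOAD_FAST s → push -6. Stack: [-6]
RETURN_VALUE → return -6.

-6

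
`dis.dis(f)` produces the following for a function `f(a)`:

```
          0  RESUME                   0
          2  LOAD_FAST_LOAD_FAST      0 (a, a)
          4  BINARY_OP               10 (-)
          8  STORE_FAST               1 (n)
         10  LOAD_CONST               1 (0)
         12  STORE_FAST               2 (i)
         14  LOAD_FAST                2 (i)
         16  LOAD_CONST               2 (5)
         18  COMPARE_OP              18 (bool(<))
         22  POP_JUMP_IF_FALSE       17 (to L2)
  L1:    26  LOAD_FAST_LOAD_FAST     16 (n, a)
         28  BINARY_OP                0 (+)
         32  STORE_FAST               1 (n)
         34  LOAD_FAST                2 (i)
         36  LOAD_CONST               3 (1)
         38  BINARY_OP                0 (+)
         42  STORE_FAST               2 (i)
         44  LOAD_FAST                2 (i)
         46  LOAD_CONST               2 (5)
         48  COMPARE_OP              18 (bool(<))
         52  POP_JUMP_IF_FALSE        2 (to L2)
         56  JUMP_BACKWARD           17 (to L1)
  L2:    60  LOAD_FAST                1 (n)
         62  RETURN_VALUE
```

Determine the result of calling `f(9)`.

45

LOAD_FAST_LOAD_FAST a,a → push 9,9
BINARY_OP - → 9 - 9 = 0
STORE_FAST n → n=0
LOAD_CONST → push 0
STORE_FAST i → i=0
LOAD_FAST i → push 0
LOAD_CONST → push 5
COMPARE_OP bool(<) → 0 vs 5 = True
POP_JUMP_IF_FALSE → pop True; no jump
LOAD_FAST_LOAD_FAST n,a → push 0,9
BINARY_OP + → 0 + 9 = 9
STORE_FAST n → n=9
LOAD_FAST i → push 0
LOAD_CONST → push 1
BINARY_OP + → 0 + 1 = 1
STORE_FAST i → i=1
LOAD_FAST i → push 1
LOAD_CONST → push 5
COMPARE_OP bool(<) → 1 vs 5 = True
POP_JUMP_IF_FALSE → pop True; no jump
LOAD_FAST_LOAD_FAST n,a → push 9,9
BINARY_OP + → 9 + 9 = 18
STORE_FAST n → n=18
LOAD_FAST i → push 1
LOAD_CONST → push 1
BINARY_OP + → 1 + 1 = 2
STORE_FAST i → i=2
LOAD_FAST i → push 2
LOAD_CONST → push 5
COMPARE_OP bool(<) → 2 vs 5 = True
POP_JUMP_IF_FALSE → pop True; no jump
LOAD_FAST_LOAD_FAST n,a → push 18,9
BINARY_OP + → 18 + 9 = 27
STORE_FAST n → n=27
LOAD_FAST i → push 2
LOAD_CONST → push 1
BINARY_OP + → 2 + 1 = 3
STORE_FAST i → i=3
LOAD_FAST i → push 3
LOAD_CONST → push 5
COMPARE_OP bool(<) → 3 vs 5 = True
POP_JUMP_IF_FALSE → pop True; no jump
LOAD_FAST_LOAD_FAST n,a → push 27,9
BINARY_OP + → 27 + 9 = 36
STORE_FAST n → n=36
LOAD_FAST i → push 3
LOAD_CONST → push 1
BINARY_OP + → 3 + 1 = 4
STORE_FAST i → i=4
LOAD_FAST i → push 4
LOAD_CONST → push 5
COMPARE_OP bool(<) → 4 vs 5 = True
POP_JUMP_IF_FALSE → pop True; no jump
LOAD_FAST_LOAD_FAST n,a → push 36,9
BINARY_OP + → 36 + 9 = 45
STORE_FAST n → n=45
LOAD_FAST i → push 4
LOAD_CONST → push 1
BINARY_OP + → 4 + 1 = 5
STORE_FAST i → i=5
LOAD_FAST i → push 5
LOAD_CONST → push 5
COMPARE_OP bool(<) → 5 vs 5 = False
POP_JUMP_IF_FALSE → pop False; jump
LOAD_FAST n → push 45
RETURN_VALUE → return 45.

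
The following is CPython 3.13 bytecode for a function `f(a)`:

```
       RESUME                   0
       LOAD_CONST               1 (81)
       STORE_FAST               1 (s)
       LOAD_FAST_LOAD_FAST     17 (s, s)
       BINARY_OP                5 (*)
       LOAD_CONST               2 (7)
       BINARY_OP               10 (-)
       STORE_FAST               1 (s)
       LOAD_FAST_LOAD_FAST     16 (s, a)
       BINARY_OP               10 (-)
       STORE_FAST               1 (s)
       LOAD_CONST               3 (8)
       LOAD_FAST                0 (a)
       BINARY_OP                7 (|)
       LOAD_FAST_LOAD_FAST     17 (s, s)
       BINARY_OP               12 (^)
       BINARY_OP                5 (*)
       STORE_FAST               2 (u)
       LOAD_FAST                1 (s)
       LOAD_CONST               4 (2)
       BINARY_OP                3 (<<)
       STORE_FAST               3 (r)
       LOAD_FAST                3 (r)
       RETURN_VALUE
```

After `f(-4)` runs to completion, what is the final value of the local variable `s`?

6558

LOAD_CONST → push 81. Stack: [81]
STORE_FAST s → s=81. Stack: []
LOAD_FAST_LOAD_FAST s,s → push 81,81. Stack: [81, 81]
BINARY_OP * → 81 * 81 = 6561. Stack: [6561]
LOAD_CONST → push 7. Stack: [6561, 7]
BINARY_OP - → 6561 - 7 = 6554. Stack: [6554]
STORE_FAST s → s=6554. Stack: []
LOAD_FAST_LOAD_FAST s,a → push 6554,-4. Stack: [6554, -4]
BINARY_OP - → 6554 - -4 = 6558. Stack: [6558]
STORE_FAST s → s=6558. Stack: []
LOAD_CONST → push 8. Stack: [8]
LOAD_FAST a → push -4. Stack: [8, -4]
BINARY_OP | → 8 | -4 = -4. Stack: [-4]
LOAD_FAST_LOAD_FAST s,s → push 6558,6558. Stack: [-4, 6558, 6558]
BINARY_OP ^ → 6558 ^ 6558 = 0. Stack: [-4, 0]
BINARY_OP * → -4 * 0 = 0. Stack: [0]
STORE_FAST u → u=0. Stack: []
LOAD_FAST s → push 6558. Stack: [6558]
LOAD_CONST → push 2. Stack: [6558, 2]
BINARY_OP << → 6558 << 2 = 26232. Stack: [26232]
STORE_FAST r → r=26232. Stack: []
LOAD_FAST r → push 26232. Stack: [26232]
RETURN_VALUE → return 26232.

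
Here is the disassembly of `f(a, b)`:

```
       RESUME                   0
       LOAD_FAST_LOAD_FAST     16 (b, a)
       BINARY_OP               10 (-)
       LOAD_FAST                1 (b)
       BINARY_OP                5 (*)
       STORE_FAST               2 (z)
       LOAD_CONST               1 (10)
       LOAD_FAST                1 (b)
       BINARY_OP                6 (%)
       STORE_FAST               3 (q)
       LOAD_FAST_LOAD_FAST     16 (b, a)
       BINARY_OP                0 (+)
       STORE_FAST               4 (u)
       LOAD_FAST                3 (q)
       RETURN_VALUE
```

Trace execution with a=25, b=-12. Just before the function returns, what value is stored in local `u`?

LOAD_FAST_LOAD_FAST b,a → push -12,25. Stack: [-12, 25]
BINARY_OP - → -12 - 25 = -37. Stack: [-37]
LOAD_FAST b → push -12. Stack: [-37, -12]
BINARY_OP * → -37 * -12 = 444. Stack: [444]
STORE_FAST z → z=444. Stack: []
LOAD_CONST → push 10. Stack: [10]
LOAD_FAST b → push -12. Stack: [10, -12]
BINARY_OP % → 10 % -12 = -2. Stack: [-2]
STORE_FAST q → q=-2. Stack: []
LOAD_FAST_LOAD_FAST b,a → push -12,25. Stack: [-12, 25]
BINARY_OP + → -12 + 25 = 13. Stack: [13]
STORE_FAST u → u=13. Stack: []
LOAD_FAST q → push -2. Stack: [-2]
RETURN_VALUE → return -2.

13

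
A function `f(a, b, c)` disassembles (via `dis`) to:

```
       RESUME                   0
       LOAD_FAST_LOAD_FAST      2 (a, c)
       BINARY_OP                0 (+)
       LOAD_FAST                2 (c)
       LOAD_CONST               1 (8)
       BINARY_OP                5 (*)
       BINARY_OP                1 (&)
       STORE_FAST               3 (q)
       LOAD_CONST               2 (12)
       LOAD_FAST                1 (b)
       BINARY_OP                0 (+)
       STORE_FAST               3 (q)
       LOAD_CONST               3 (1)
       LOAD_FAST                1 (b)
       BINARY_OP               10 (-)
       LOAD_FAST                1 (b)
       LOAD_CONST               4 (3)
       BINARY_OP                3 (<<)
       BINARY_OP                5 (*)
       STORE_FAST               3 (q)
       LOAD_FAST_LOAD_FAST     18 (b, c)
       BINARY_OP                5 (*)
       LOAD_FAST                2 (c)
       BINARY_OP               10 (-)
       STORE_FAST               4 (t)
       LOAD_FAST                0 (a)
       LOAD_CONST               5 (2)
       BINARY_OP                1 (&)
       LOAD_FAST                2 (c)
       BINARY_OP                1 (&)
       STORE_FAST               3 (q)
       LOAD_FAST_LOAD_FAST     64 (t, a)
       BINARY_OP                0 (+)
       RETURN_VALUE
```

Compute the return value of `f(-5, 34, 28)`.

919

LOAD_FAST_LOAD_FAST a,c → push -5,28. Stack: [-5, 28]
BINARY_OP + → -5 + 28 = 23. Stack: [23]
LOAD_FAST c → push 28. Stack: [23, 28]
LOAD_CONST → push 8. Stack: [23, 28, 8]
BINARY_OP * → 28 * 8 = 224. Stack: [23, 224]
BINARY_OP & → 23 & 224 = 0. Stack: [0]
STORE_FAST q → q=0. Stack: []
LOAD_CONST → push 12. Stack: [12]
LOAD_FAST b → push 34. Stack: [12, 34]
BINARY_OP + → 12 + 34 = 46. Stack: [46]
STORE_FAST q → q=46. Stack: []
LOAD_CONST → push 1. Stack: [1]
LOAD_FAST b → push 34. Stack: [1, 34]
BINARY_OP - → 1 - 34 = -33. Stack: [-33]
LOAD_FAST b → push 34. Stack: [-33, 34]
LOAD_CONST → push 3. Stack: [-33, 34, 3]
BINARY_OP << → 34 << 3 = 272. Stack: [-33, 272]
BINARY_OP * → -33 * 272 = -8976. Stack: [-8976]
STORE_FAST q → q=-8976. Stack: []
LOAD_FAST_LOAD_FAST b,c → push 34,28. Stack: [34, 28]
BINARY_OP * → 34 * 28 = 952. Stack: [952]
LOAD_FAST c → push 28. Stack: [952, 28]
BINARY_OP - → 952 - 28 = 924. Stack: [924]
STORE_FAST t → t=924. Stack: []
LOAD_FAST a → push -5. Stack: [-5]
LOAD_CONST → push 2. Stack: [-5, 2]
BINARY_OP & → -5 & 2 = 2. Stack: [2]
LOAD_FAST c → push 28. Stack: [2, 28]
BINARY_OP & → 2 & 28 = 0. Stack: [0]
STORE_FAST q → q=0. Stack: []
LOAD_FAST_LOAD_FAST t,a → push 924,-5. Stack: [924, -5]
BINARY_OP + → 924 + -5 = 919. Stack: [919]
RETURN_VALUE → return 919.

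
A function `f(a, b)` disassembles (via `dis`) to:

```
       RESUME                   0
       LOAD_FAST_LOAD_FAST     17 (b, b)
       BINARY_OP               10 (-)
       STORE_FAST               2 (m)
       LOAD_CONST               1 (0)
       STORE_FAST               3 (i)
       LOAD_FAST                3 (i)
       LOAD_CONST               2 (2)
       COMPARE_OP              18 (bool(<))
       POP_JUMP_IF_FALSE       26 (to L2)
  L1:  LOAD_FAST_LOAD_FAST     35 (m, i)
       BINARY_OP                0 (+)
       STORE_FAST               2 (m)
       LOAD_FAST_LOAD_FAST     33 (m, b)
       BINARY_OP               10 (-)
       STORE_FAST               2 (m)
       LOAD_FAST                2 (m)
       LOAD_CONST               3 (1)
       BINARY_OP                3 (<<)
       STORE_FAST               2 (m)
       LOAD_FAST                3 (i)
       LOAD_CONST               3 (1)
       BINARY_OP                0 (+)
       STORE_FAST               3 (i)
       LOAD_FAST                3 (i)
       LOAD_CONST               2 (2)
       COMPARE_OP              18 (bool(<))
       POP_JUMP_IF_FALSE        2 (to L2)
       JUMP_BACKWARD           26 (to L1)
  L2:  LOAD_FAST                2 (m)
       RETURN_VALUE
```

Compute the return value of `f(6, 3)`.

LOAD_FAST_LOAD_FAST b,b → push 3,3. Stack: [3, 3]
BINARY_OP - → 3 - 3 = 0. Stack: [0]
STORE_FAST m → m=0. Stack: []
LOAD_CONST → push 0. Stack: [0]
STORE_FAST i → i=0. Stack: []
LOAD_FAST i → push 0. Stack: [0]
LOAD_CONST → push 2. Stack: [0, 2]
COMPARE_OP bool(<) → 0 vs 2 = True. Stack: [True]
POP_JUMP_IF_FALSE → pop True; no jump. Stack: []
LOAD_FAST_LOAD_FAST m,i → push 0,0. Stack: [0, 0]
BINARY_OP + → 0 + 0 = 0. Stack: [0]
STORE_FAST m → m=0. Stack: []
LOAD_FAST_LOAD_FAST m,b → push 0,3. Stack: [0, 3]
BINARY_OP - → 0 - 3 = -3. Stack: [-3]
STORE_FAST m → m=-3. Stack: []
LOAD_FAST m → push -3. Stack: [-3]
LOAD_CONST → push 1. Stack: [-3, 1]
BINARY_OP << → -3 << 1 = -6. Stack: [-6]
STORE_FAST m → m=-6. Stack: []
LOAD_FAST i → push 0. Stack: [0]
LOAD_CONST → push 1. Stack: [0, 1]
BINARY_OP + → 0 + 1 = 1. Stack: [1]
STORE_FAST i → i=1. Stack: []
LOAD_FAST i → push 1. Stack: [1]
LOAD_CONST → push 2. Stack: [1, 2]
COMPARE_OP bool(<) → 1 vs 2 = True. Stack: [True]
POP_JUMP_IF_FALSE → pop True; no jump. Stack: []
LOAD_FAST_LOAD_FAST m,i → push -6,1. Stack: [-6, 1]
BINARY_OP + → -6 + 1 = -5. Stack: [-5]
STORE_FAST m → m=-5. Stack: []
LOAD_FAST_LOAD_FAST m,b → push -5,3. Stack: [-5, 3]
BINARY_OP - → -5 - 3 = -8. Stack: [-8]
STORE_FAST m → m=-8. Stack: []
LOAD_FAST m → push -8. Stack: [-8]
LOAD_CONST → push 1. Stack: [-8, 1]
BINARY_OP << → -8 << 1 = -16. Stack: [-16]
STORE_FAST m → m=-16. Stack: []
LOAD_FAST i → push 1. Stack: [1]
LOAD_CONST → push 1. Stack: [1, 1]
BINARY_OP + → 1 + 1 = 2. Stack: [2]
STORE_FAST i → i=2. Stack: []
LOAD_FAST i → push 2. Stack: [2]
LOAD_CONST → push 2. Stack: [2, 2]
COMPARE_OP bool(<) → 2 vs 2 = False. Stack: [False]
POP_JUMP_IF_FALSE → pop False; jump. Stack: []
LOAD_FAST m → push -16. Stack: [-16]
RETURN_VALUE → return -16.

-16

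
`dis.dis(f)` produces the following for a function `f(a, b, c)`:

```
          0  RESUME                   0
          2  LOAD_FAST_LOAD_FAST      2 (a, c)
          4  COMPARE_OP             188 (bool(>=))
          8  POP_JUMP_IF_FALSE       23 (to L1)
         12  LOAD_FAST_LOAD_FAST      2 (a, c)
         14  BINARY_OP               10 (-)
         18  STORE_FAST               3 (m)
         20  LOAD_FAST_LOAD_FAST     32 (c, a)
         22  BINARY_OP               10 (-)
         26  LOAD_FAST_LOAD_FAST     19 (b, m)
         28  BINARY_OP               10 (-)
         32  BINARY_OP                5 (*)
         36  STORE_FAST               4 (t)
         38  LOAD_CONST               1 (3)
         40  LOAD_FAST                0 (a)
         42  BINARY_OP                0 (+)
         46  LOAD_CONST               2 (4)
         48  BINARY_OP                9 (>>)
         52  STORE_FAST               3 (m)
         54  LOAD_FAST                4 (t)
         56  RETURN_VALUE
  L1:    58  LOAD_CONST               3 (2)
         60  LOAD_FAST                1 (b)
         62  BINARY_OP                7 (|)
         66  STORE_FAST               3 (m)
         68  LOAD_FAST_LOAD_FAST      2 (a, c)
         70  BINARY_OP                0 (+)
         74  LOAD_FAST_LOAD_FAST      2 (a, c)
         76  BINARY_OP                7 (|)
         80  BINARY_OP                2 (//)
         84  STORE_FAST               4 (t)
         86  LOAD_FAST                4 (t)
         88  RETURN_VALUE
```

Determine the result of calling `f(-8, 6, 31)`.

LOAD_FAST_LOAD_FAST a,c → push -8,31. Stack: [-8, 31]
COMPARE_OP bool(>=) → -8 vs 31 = False. Stack: [False]
POP_JUMP_IF_FALSE → pop False; jump. Stack: []
LOAD_CONST → push 2. Stack: [2]
LOAD_FAST b → push 6. Stack: [2, 6]
BINARY_OP | → 2 | 6 = 6. Stack: [6]
STORE_FAST m → m=6. Stack: []
LOAD_FAST_LOAD_FAST a,c → push -8,31. Stack: [-8, 31]
BINARY_OP + → -8 + 31 = 23. Stack: [23]
LOAD_FAST_LOAD_FAST a,c → push -8,31. Stack: [23, -8, 31]
BINARY_OP | → -8 | 31 = -1. Stack: [23, -1]
BINARY_OP // → 23 // -1 = -23. Stack: [-23]
STORE_FAST t → t=-23. Stack: []
LOAD_FAST t → push -23. Stack: [-23]
RETURN_VALUE → return -23.

-23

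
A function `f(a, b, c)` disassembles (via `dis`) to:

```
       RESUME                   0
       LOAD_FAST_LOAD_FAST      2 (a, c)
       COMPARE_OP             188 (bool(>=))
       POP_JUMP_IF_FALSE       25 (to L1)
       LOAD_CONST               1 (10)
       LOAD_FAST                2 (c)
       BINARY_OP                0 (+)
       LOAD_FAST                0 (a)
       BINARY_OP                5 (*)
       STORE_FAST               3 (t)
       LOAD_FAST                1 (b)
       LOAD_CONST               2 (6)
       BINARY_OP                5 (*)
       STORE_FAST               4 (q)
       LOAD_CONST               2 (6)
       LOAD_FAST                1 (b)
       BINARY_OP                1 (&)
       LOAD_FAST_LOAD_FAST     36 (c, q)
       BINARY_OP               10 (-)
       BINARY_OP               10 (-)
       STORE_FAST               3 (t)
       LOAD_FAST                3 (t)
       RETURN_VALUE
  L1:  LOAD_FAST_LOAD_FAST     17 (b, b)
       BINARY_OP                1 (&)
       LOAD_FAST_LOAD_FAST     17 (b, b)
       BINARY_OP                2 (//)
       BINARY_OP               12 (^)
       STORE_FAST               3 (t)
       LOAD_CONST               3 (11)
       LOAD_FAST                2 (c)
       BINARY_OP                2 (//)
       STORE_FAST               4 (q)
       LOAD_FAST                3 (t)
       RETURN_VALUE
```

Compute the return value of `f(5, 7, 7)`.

LOAD_FAST_LOAD_FAST a,c → push 5,7. Stack: [5, 7]
COMPARE_OP bool(>=) → 5 vs 7 = False. Stack: [False]
POP_JUMP_IF_FALSE → pop False; jump. Stack: []
LOAD_FAST_LOAD_FAST b,b → push 7,7. Stack: [7, 7]
BINARY_OP & → 7 & 7 = 7. Stack: [7]
LOAD_FAST_LOAD_FAST b,b → push 7,7. Stack: [7, 7, 7]
BINARY_OP // → 7 // 7 = 1. Stack: [7, 1]
BINARY_OP ^ → 7 ^ 1 = 6. Stack: [6]
STORE_FAST t → t=6. Stack: []
LOAD_CONST → push 11. Stack: [11]
LOAD_FAST c → push 7. Stack: [11, 7]
BINARY_OP // → 11 // 7 = 1. Stack: [1]
STORE_FAST q → q=1. Stack: []
LOAD_FAST t → push 6. Stack: [6]
RETURN_VALUE → return 6.

6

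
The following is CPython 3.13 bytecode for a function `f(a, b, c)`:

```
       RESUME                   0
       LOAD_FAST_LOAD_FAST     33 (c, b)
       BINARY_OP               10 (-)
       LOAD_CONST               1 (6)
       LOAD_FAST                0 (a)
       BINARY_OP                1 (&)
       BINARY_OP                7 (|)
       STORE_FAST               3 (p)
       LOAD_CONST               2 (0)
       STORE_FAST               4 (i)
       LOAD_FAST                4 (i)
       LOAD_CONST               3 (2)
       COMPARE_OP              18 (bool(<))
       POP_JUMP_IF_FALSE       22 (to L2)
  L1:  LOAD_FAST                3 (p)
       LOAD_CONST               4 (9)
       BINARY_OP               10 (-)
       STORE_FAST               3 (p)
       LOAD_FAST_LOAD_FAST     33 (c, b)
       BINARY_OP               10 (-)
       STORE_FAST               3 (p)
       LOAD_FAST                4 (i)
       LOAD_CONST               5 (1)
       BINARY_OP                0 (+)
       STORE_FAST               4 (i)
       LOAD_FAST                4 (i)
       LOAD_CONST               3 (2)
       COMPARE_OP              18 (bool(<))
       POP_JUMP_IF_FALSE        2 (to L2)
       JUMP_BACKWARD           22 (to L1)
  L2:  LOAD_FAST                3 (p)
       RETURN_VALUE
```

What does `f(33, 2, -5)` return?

-7

LOAD_FAST_LOAD_FAST c,b → push -5,2. Stack: [-5, 2]
BINARY_OP - → -5 - 2 = -7. Stack: [-7]
LOAD_CONST → push 6. Stack: [-7, 6]
LOAD_FAST a → push 33. Stack: [-7, 6, 33]
BINARY_OP & → 6 & 33 = 0. Stack: [-7, 0]
BINARY_OP | → -7 | 0 = -7. Stack: [-7]
STORE_FAST p → p=-7. Stack: []
LOAD_CONST → push 0. Stack: [0]
STORE_FAST i → i=0. Stack: []
LOAD_FAST i → push 0. Stack: [0]
LOAD_CONST → push 2. Stack: [0, 2]
COMPARE_OP bool(<) → 0 vs 2 = True. Stack: [True]
POP_JUMP_IF_FALSE → pop True; no jump. Stack: []
LOAD_FAST p → push -7. Stack: [-7]
LOAD_CONST → push 9. Stack: [-7, 9]
BINARY_OP - → -7 - 9 = -16. Stack: [-16]
STORE_FAST p → p=-16. Stack: []
LOAD_FAST_LOAD_FAST c,b → push -5,2. Stack: [-5, 2]
BINARY_OP - → -5 - 2 = -7. Stack: [-7]
STORE_FAST p → p=-7. Stack: []
LOAD_FAST i → push 0. Stack: [0]
LOAD_CONST → push 1. Stack: [0, 1]
BINARY_OP + → 0 + 1 = 1. Stack: [1]
STORE_FAST i → i=1. Stack: []
LOAD_FAST i → push 1. Stack: [1]
LOAD_CONST → push 2. Stack: [1, 2]
COMPARE_OP bool(<) → 1 vs 2 = True. Stack: [True]
POP_JUMP_IF_FALSE → pop True; no jump. Stack: []
LOAD_FAST p → push -7. Stack: [-7]
LOAD_CONST → push 9. Stack: [-7, 9]
BINARY_OP - → -7 - 9 = -16. Stack: [-16]
STORE_FAST p → p=-16. Stack: []
LOAD_FAST_LOAD_FAST c,b → push -5,2. Stack: [-5, 2]
BINARY_OP - → -5 - 2 = -7. Stack: [-7]
STORE_FAST p → p=-7. Stack: []
LOAD_FAST i → push 1. Stack: [1]
LOAD_CONST → push 1. Stack: [1, 1]
BINARY_OP + → 1 + 1 = 2. Stack: [2]
STORE_FAST i → i=2. Stack: []
LOAD_FAST i → push 2. Stack: [2]
LOAD_CONST → push 2. Stack: [2, 2]
COMPARE_OP bool(<) → 2 vs 2 = False. Stack: [False]
POP_JUMP_IF_FALSE → pop False; jump. Stack: []
LOAD_FAST p → push -7. Stack: [-7]
RETURN_VALUE → return -7.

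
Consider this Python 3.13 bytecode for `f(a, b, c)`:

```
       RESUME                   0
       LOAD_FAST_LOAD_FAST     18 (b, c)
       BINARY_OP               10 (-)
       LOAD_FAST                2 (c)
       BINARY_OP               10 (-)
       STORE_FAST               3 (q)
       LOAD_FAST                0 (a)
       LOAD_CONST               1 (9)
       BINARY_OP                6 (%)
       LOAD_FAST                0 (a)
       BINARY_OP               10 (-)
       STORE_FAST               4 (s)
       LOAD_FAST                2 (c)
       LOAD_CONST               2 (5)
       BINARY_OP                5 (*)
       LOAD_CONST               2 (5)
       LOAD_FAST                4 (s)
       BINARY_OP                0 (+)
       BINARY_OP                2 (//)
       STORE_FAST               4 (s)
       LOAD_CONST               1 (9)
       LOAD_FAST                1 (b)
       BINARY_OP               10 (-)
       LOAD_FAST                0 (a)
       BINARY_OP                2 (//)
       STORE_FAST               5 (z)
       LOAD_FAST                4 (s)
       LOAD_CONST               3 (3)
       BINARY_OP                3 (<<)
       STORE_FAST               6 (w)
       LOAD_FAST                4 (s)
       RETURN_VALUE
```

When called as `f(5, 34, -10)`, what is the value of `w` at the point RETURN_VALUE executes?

LOAD_FAST_LOAD_FAST b,c → push 34,-10. Stack: [34, -10]
BINARY_OP - → 34 - -10 = 44. Stack: [44]
LOAD_FAST c → push -10. Stack: [44, -10]
BINARY_OP - → 44 - -10 = 54. Stack: [54]
STORE_FAST q → q=54. Stack: []
LOAD_FAST a → push 5. Stack: [5]
LOAD_CONST → push 9. Stack: [5, 9]
BINARY_OP % → 5 % 9 = 5. Stack: [5]
LOAD_FAST a → push 5. Stack: [5, 5]
BINARY_OP - → 5 - 5 = 0. Stack: [0]
STORE_FAST s → s=0. Stack: []
LOAD_FAST c → push -10. Stack: [-10]
LOAD_CONST → push 5. Stack: [-10, 5]
BINARY_OP * → -10 * 5 = -50. Stack: [-50]
LOAD_CONST → push 5. Stack: [-50, 5]
LOAD_FAST s → push 0. Stack: [-50, 5, 0]
BINARY_OP + → 5 + 0 = 5. Stack: [-50, 5]
BINARY_OP // → -50 // 5 = -10. Stack: [-10]
STORE_FAST s → s=-10. Stack: []
LOAD_CONST → push 9. Stack: [9]
LOAD_FAST b → push 34. Stack: [9, 34]
BINARY_OP - → 9 - 34 = -25. Stack: [-25]
LOAD_FAST a → push 5. Stack: [-25, 5]
BINARY_OP // → -25 // 5 = -5. Stack: [-5]
STORE_FAST z → z=-5. Stack: []
LOAD_FAST s → push -10. Stack: [-10]
LOAD_CONST → push 3. Stack: [-10, 3]
BINARY_OP << → -10 << 3 = -80. Stack: [-80]
STORE_FAST w → w=-80. Stack: []
LOAD_FAST s → push -10. Stack: [-10]
RETURN_VALUE → return -10.

-80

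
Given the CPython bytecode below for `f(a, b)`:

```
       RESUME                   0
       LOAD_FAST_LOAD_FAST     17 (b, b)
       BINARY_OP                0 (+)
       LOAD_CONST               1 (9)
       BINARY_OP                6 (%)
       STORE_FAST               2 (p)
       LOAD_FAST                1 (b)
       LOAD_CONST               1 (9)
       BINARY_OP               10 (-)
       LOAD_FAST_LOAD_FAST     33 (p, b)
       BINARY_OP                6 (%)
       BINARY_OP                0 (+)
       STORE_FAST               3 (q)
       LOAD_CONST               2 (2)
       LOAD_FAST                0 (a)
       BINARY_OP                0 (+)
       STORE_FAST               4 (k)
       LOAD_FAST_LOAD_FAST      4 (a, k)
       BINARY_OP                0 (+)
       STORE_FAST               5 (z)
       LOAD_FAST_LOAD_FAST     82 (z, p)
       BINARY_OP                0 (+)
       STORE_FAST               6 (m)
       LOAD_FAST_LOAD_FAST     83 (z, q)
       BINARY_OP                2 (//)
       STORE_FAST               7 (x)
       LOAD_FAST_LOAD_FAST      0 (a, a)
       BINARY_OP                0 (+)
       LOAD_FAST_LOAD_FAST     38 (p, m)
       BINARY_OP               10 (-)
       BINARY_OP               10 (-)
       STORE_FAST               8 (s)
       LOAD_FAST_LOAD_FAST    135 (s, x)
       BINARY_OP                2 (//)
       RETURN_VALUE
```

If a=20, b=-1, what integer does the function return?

LOAD_FAST_LOAD_FAST b,b → push -1,-1. Stack: [-1, -1]
BINARY_OP + → -1 + -1 = -2. Stack: [-2]
LOAD_CONST → push 9. Stack: [-2, 9]
BINARY_OP % → -2 % 9 = 7. Stack: [7]
STORE_FAST p → p=7. Stack: []
LOAD_FAST b → push -1. Stack: [-1]
LOAD_CONST → push 9. Stack: [-1, 9]
BINARY_OP - → -1 - 9 = -10. Stack: [-10]
LOAD_FAST_LOAD_FAST p,b → push 7,-1. Stack: [-10, 7, -1]
BINARY_OP % → 7 % -1 = 0. Stack: [-10, 0]
BINARY_OP + → -10 + 0 = -10. Stack: [-10]
STORE_FAST q → q=-10. Stack: []
LOAD_CONST → push 2. Stack: [2]
LOAD_FAST a → push 20. Stack: [2, 20]
BINARY_OP + → 2 + 20 = 22. Stack: [22]
STORE_FAST k → k=22. Stack: []
LOAD_FAST_LOAD_FAST a,k → push 20,22. Stack: [20, 22]
BINARY_OP + → 20 + 22 = 42. Stack: [42]
STORE_FAST z → z=42. Stack: []
LOAD_FAST_LOAD_FAST z,p → push 42,7. Stack: [42, 7]
BINARY_OP + → 42 + 7 = 49. Stack: [49]
STORE_FAST m → m=49. Stack: []
LOAD_FAST_LOAD_FAST z,q → push 42,-10. Stack: [42, -10]
BINARY_OP // → 42 // -10 = -5. Stack: [-5]
STORE_FAST x → x=-5. Stack: []
LOAD_FAST_LOAD_FAST a,a → push 20,20. Stack: [20, 20]
BINARY_OP + → 20 + 20 = 40. Stack: [40]
LOAD_FAST_LOAD_FAST p,m → push 7,49. Stack: [40, 7, 49]
BINARY_OP - → 7 - 49 = -42. Stack: [40, -42]
BINARY_OP - → 40 - -42 = 82. Stack: [82]
STORE_FAST s → s=82. Stack: []
LOAD_FAST_LOAD_FAST s,x → push 82,-5. Stack: [82, -5]
BINARY_OP // → 82 // -5 = -17. Stack: [-17]
RETURN_VALUE → return -17.

-17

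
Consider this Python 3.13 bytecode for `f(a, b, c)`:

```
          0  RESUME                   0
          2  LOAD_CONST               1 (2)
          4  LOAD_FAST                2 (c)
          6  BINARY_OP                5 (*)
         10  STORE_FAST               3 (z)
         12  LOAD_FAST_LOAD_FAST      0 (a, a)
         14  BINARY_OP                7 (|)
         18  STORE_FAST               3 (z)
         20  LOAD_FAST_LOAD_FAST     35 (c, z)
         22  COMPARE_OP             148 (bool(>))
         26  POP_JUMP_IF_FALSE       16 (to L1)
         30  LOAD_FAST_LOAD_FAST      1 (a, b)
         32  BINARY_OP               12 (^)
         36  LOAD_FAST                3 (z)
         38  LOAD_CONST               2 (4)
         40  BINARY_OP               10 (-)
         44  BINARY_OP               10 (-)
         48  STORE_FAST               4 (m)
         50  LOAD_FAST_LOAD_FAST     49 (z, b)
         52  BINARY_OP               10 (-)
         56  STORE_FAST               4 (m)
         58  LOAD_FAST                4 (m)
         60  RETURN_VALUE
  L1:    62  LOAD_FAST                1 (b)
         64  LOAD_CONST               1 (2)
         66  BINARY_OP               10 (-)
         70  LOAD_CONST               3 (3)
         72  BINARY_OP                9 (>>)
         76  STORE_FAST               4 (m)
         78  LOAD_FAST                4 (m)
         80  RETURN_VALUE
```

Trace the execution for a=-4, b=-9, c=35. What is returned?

LOAD_CONST → push 2. Stack: [2]
LOAD_FAST c → push 35. Stack: [2, 35]
BINARY_OP * → 2 * 35 = 70. Stack: [70]
STORE_FAST z → z=70. Stack: []
LOAD_FAST_LOAD_FAST a,a → push -4,-4. Stack: [-4, -4]
BINARY_OP | → -4 | -4 = -4. Stack: [-4]
STORE_FAST z → z=-4. Stack: []
LOAD_FAST_LOAD_FAST c,z → push 35,-4. Stack: [35, -4]
COMPARE_OP bool(>) → 35 vs -4 = True. Stack: [True]
POP_JUMP_IF_FALSE → pop True; no jump. Stack: []
LOAD_FAST_LOAD_FAST a,b → push -4,-9. Stack: [-4, -9]
BINARY_OP ^ → -4 ^ -9 = 11. Stack: [11]
LOAD_FAST z → push -4. Stack: [11, -4]
LOAD_CONST → push 4. Stack: [11, -4, 4]
BINARY_OP - → -4 - 4 = -8. Stack: [11, -8]
BINARY_OP - → 11 - -8 = 19. Stack: [19]
STORE_FAST m → m=19. Stack: []
LOAD_FAST_LOAD_FAST z,b → push -4,-9. Stack: [-4, -9]
BINARY_OP - → -4 - -9 = 5. Stack: [5]
STORE_FAST m → m=5. Stack: []
LOAD_FAST m → push 5. Stack: [5]
RETURN_VALUE → return 5.

5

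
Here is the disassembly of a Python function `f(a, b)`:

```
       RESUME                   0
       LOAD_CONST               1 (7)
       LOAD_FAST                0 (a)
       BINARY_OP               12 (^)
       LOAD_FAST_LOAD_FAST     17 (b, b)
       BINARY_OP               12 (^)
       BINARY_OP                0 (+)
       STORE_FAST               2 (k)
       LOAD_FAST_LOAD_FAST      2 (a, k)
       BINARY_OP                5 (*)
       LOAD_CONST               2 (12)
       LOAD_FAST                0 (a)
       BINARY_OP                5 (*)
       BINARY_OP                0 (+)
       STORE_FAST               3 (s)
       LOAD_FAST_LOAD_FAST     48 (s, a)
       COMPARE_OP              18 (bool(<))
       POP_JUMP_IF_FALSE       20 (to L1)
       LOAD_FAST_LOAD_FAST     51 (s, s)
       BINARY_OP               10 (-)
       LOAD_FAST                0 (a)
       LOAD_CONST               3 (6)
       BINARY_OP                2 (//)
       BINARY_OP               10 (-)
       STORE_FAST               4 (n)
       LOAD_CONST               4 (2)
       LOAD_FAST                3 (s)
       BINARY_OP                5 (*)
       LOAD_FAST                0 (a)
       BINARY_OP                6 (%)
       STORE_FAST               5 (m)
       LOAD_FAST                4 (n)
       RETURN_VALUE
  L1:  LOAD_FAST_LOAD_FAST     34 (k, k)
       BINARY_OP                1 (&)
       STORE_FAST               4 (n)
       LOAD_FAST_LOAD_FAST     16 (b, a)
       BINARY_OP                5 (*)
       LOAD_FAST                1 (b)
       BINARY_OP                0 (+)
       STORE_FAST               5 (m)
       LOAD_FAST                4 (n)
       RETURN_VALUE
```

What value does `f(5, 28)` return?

LOAD_CONST → push 7. Stack: [7]
LOAD_FAST a → push 5. Stack: [7, 5]
BINARY_OP ^ → 7 ^ 5 = 2. Stack: [2]
LOAD_FAST_LOAD_FAST b,b → push 28,28. Stack: [2, 28, 28]
BINARY_OP ^ → 28 ^ 28 = 0. Stack: [2, 0]
BINARY_OP + → 2 + 0 = 2. Stack: [2]
STORE_FAST k → k=2. Stack: []
LOAD_FAST_LOAD_FAST a,k → push 5,2. Stack: [5, 2]
BINARY_OP * → 5 * 2 = 10. Stack: [10]
LOAD_CONST → push 12. Stack: [10, 12]
LOAD_FAST a → push 5. Stack: [10, 12, 5]
BINARY_OP * → 12 * 5 = 60. Stack: [10, 60]
BINARY_OP + → 10 + 60 = 70. Stack: [70]
STORE_FAST s → s=70. Stack: []
LOAD_FAST_LOAD_FAST s,a → push 70,5. Stack: [70, 5]
COMPARE_OP bool(<) → 70 vs 5 = False. Stack: [False]
POP_JUMP_IF_FALSE → pop False; jump. Stack: []
LOAD_FAST_LOAD_FAST k,k → push 2,2. Stack: [2, 2]
BINARY_OP & → 2 & 2 = 2. Stack: [2]
STORE_FAST n → n=2. Stack: []
LOAD_FAST_LOAD_FAST b,a → push 28,5. Stack: [28, 5]
BINARY_OP * → 28 * 5 = 140. Stack: [140]
LOAD_FAST b → push 28. Stack: [140, 28]
BINARY_OP + → 140 + 28 = 168. Stack: [168]
STORE_FAST m → m=168. Stack: []
LOAD_FAST n → push 2. Stack: [2]
RETURN_VALUE → return 2.

2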